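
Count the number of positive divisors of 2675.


2675 = 5^2 × 107^1
d(2675) = (2+1) × (1+1) = 6

6 divisors


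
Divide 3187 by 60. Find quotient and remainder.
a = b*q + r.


3187 = 60 * 53 + 7
Check: 3180 + 7 = 3187

q = 53, r = 7


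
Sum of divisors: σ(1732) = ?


Divisors of 1732: 1, 2, 4, 433, 866, 1732
Sum = 1 + 2 + 4 + 433 + 866 + 1732 = 3038

σ(1732) = 3038


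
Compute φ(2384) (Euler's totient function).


2384 = 2^4 × 149
Prime factors: 2, 149
φ(2384) = 2384 × (1-1/2) × (1-1/149)
= 2384 × 1/2 × 148/149 = 1184

φ(2384) = 1184


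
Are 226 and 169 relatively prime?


Euclidean algorithm:
226 = 1 * 169 + 57
169 = 2 * 57 + 55
57 = 1 * 55 + 2
55 = 27 * 2 + 1
2 = 2 * 1 + 0
GCD(226, 169) = 1

Yes, coprime (GCD = 1)


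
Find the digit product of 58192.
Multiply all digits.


5 × 8 × 1 × 9 × 2 = 720


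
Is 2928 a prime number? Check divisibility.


2928 / 2 = 1464 (exact division)
2928 is NOT prime.

No, 2928 is not prime


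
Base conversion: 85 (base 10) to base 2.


85 (base 10) = 85 (decimal)
85 (decimal) = 1010101 (base 2)


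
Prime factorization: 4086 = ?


4086 / 2 = 2043
2043 / 3 = 681
681 / 3 = 227
227 / 227 = 1
4086 = 2 × 3^2 × 227


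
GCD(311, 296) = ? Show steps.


311 = 1 * 296 + 15
296 = 19 * 15 + 11
15 = 1 * 11 + 4
11 = 2 * 4 + 3
4 = 1 * 3 + 1
3 = 3 * 1 + 0
GCD = 1


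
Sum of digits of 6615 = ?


6 + 6 + 1 + 5 = 18


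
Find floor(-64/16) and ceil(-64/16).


-64/16 = -4.0000
floor = -4
ceil = -4

floor = -4, ceil = -4


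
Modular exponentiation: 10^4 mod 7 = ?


10^1 mod 7 = 3
10^2 mod 7 = 2
10^3 mod 7 = 6
10^4 mod 7 = 4


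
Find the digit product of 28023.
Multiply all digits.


2 × 8 × 0 × 2 × 3 = 0


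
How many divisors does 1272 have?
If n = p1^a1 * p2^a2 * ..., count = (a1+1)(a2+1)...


1272 = 2^3 × 3^1 × 53^1
d(1272) = (3+1) × (1+1) × (1+1) = 16

16 divisors


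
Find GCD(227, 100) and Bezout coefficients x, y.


Tabular extended Euclidean (each row: r = 227*s + 100*t):
r=227, s=1, t=0
r=100, s=0, t=1
q=2: r=27, s=1, t=-2   [227*(1) + 100*(-2) = 27]
q=3: r=19, s=-3, t=7   [227*(-3) + 100*(7) = 19]
q=1: r=8, s=4, t=-9   [227*(4) + 100*(-9) = 8]
q=2: r=3, s=-11, t=25   [227*(-11) + 100*(25) = 3]
q=2: r=2, s=26, t=-59   [227*(26) + 100*(-59) = 2]
q=1: r=1, s=-37, t=84   [227*(-37) + 100*(84) = 1]
q=2: r=0, s=100, t=-227   [227*(100) + 100*(-227) = 0]
GCD = 1; from the row with r=1: x=-37, y=84
Check: 227*(-37) + 100*(84) = -8399 + 8400 = 1

GCD = 1, x = -37, y = 84


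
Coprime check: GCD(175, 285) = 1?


Euclidean algorithm:
285 = 1 * 175 + 110
175 = 1 * 110 + 65
110 = 1 * 65 + 45
65 = 1 * 45 + 20
45 = 2 * 20 + 5
20 = 4 * 5 + 0
GCD(175, 285) = 5

No, not coprime (GCD = 5)


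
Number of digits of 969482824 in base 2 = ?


969482824 in base 2 = 111001110010010010001001001000
Number of digits = 30

30 digits (base 2)


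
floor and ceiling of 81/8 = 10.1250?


81/8 = 10.1250
floor = 10
ceil = 11

floor = 10, ceil = 11


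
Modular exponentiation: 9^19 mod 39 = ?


9^1 mod 39 = 9
9^2 mod 39 = 3
9^3 mod 39 = 27
9^4 mod 39 = 9
9^5 mod 39 = 3
9^6 mod 39 = 27
9^7 mod 39 = 9
9^8 mod 39 = 3
9^9 mod 39 = 27
9^10 mod 39 = 9
9^11 mod 39 = 3
9^12 mod 39 = 27
9^13 mod 39 = 9
9^14 mod 39 = 3
9^15 mod 39 = 27
9^16 mod 39 = 9
9^17 mod 39 = 3
9^18 mod 39 = 27
9^19 mod 39 = 9


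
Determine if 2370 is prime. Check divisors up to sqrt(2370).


2370 / 2 = 1185 (exact division)
2370 is NOT prime.

No, 2370 is not prime


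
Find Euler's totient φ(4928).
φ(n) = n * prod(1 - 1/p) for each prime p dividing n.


4928 = 2^6 × 7 × 11
Prime factors: 2, 7, 11
φ(4928) = 4928 × (1-1/2) × (1-1/7) × (1-1/11)
= 4928 × 1/2 × 6/7 × 10/11 = 1920

φ(4928) = 1920


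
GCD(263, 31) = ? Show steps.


263 = 8 * 31 + 15
31 = 2 * 15 + 1
15 = 15 * 1 + 0
GCD = 1


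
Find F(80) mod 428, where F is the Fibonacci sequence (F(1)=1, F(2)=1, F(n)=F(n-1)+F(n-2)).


F(k) mod 428 for k=1..80:
1, 1, 2, 3, 5, 8, 13, 21, 34, 55, 89, 144, 233, 377, 182, 131, 313, 16, 329, 345, 246, 163, 409, 144, 125, 269, 394, 235, 201, 8, 209, 217, 426, 215, 213, 0, 213, 213, 426, 211, 209, 420, 201, 193, 394, 159, 125, 284, 409, 265, 246, 83, 329, 412, 313, 297, 182, 51, 233, 284, 89, 373, 34, 407, 13, 420, 5, 425, 2, 427, 1, 0, 1, 1, 2, 3, 5, 8, 13, 21
F(80) mod 428 = 21


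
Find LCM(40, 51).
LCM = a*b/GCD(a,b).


GCD(40, 51) = 1
LCM = 40*51/1 = 2040/1 = 2040

LCM = 2040


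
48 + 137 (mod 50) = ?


48 + 137 = 185
185 mod 50 = 35


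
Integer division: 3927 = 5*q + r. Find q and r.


3927 = 5 * 785 + 2
Check: 3925 + 2 = 3927

q = 785, r = 2


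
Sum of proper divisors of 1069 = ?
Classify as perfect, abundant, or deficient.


Proper divisors: 1
Sum = 1 = 1
1 < 1069 → deficient

s(1069) = 1 (deficient)


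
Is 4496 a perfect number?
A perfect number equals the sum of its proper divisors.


Proper divisors of 4496: 1, 2, 4, 8, 16, 281, 562, 1124, 2248
Sum = 1 + 2 + 4 + 8 + 16 + 281 + 562 + 1124 + 2248 = 4246

No, 4496 is not perfect (4246 ≠ 4496)


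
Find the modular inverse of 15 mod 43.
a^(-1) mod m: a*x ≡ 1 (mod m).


Use the extended Euclidean algorithm on (43, 15); each row r = 43*s + 15*t:
r=43, s=1, t=0
r=15, s=0, t=1
q=2: r=13, s=1, t=-2   [43*(1) + 15*(-2) = 13]
q=1: r=2, s=-1, t=3   [43*(-1) + 15*(3) = 2]
q=6: r=1, s=7, t=-20   [43*(7) + 15*(-20) = 1]
q=2: r=0, s=-15, t=43   [43*(-15) + 15*(43) = 0]
GCD = 1 with t = -20, so 15*(-20) ≡ 1 (mod 43)
Inverse = -20 mod 43 = 23
Check: 15 * 23 = 345 ≡ 1 (mod 43)

15^(-1) ≡ 23 (mod 43)


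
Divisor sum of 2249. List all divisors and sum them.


Divisors of 2249: 1, 13, 173, 2249
Sum = 1 + 13 + 173 + 2249 = 2436

σ(2249) = 2436


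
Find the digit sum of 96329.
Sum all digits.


9 + 6 + 3 + 2 + 9 = 29


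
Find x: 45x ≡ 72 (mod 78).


GCD(45, 78) = 3 divides 72
Divide: 15x ≡ 24 (mod 26)
x ≡ 12 (mod 26)


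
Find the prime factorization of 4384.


4384 / 2 = 2192
2192 / 2 = 1096
1096 / 2 = 548
548 / 2 = 274
274 / 2 = 137
137 / 137 = 1
4384 = 2^5 × 137


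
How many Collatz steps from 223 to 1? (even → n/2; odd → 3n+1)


223 → 670 → 335 → 1006 → 503 → 1510 → 755 → 2266 → 1133 → 3400 → 1700 → 850 → 425 → 1276 → 638 → 319 → 958 → 479 → 1438 → 719 → 2158 → 1079 → 3238 → 1619 → 4858 → 2429 → 7288 → 3644 → 1822 → 911 → 2734 → 1367 → 4102 → 2051 → 6154 → 3077 → 9232 → 4616 → 2308 → 1154 → 577 → 1732 → 866 → 433 → 1300 → 650 → 325 → 976 → 488 → 244 → 122 → 61 → 184 → 92 → 46 → 23 → 70 → 35 → 106 → 53 → 160 → 80 → 40 → 20 → 10 → 5 → 16 → 8 → 4 → 2 → 1
Total steps = 70

70 steps


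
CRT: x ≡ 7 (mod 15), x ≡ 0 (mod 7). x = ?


M = 15*7 = 105
M1 = M/15 = 7, M2 = M/7 = 15
M1^(-1) mod 15 = 13, M2^(-1) mod 7 = 1
x = 7*7*13 + 0*15*1 = 637
637 mod 105 = 7
Check: 7 mod 15 = 7 ✓, 7 mod 7 = 0 ✓

x ≡ 7 (mod 105)


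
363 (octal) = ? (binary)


363 (base 8) = 243 (decimal)
243 (decimal) = 11110011 (base 2)


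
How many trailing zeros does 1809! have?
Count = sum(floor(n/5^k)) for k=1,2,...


floor(1809/5) = 361
floor(1809/25) = 72
floor(1809/125) = 14
floor(1809/625) = 2
Total = 449

449 trailing zeros


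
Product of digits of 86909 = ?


8 × 6 × 9 × 0 × 9 = 0


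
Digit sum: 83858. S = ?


8 + 3 + 8 + 5 + 8 = 32


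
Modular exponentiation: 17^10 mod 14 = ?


17^1 mod 14 = 3
17^2 mod 14 = 9
17^3 mod 14 = 13
17^4 mod 14 = 11
17^5 mod 14 = 5
17^6 mod 14 = 1
17^7 mod 14 = 3
17^8 mod 14 = 9
17^9 mod 14 = 13
17^10 mod 14 = 11


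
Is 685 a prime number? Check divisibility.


685 / 5 = 137 (exact division)
685 is NOT prime.

No, 685 is not prime


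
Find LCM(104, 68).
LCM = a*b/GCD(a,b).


GCD(104, 68) = 4
LCM = 104*68/4 = 7072/4 = 1768

LCM = 1768


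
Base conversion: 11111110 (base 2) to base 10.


11111110 (base 2) = 254 (decimal)
254 (decimal) = 254 (base 10)


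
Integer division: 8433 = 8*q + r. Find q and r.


8433 = 8 * 1054 + 1
Check: 8432 + 1 = 8433

q = 1054, r = 1


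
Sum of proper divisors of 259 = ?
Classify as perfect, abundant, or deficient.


Proper divisors: 1, 7, 37
Sum = 1 + 7 + 37 = 45
45 < 259 → deficient

s(259) = 45 (deficient)


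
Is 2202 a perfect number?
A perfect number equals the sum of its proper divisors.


Proper divisors of 2202: 1, 2, 3, 6, 367, 734, 1101
Sum = 1 + 2 + 3 + 6 + 367 + 734 + 1101 = 2214

No, 2202 is not perfect (2214 ≠ 2202)


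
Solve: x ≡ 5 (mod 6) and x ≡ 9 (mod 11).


M = 6*11 = 66
M1 = M/6 = 11, M2 = M/11 = 6
M1^(-1) mod 6 = 5, M2^(-1) mod 11 = 2
x = 5*11*5 + 9*6*2 = 383
383 mod 66 = 53
Check: 53 mod 6 = 5 ✓, 53 mod 11 = 9 ✓

x ≡ 53 (mod 66)


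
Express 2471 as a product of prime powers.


2471 / 7 = 353
353 / 353 = 1
2471 = 7 × 353


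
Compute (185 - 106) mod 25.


185 - 106 = 79
79 mod 25 = 4


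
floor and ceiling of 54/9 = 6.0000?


54/9 = 6.0000
floor = 6
ceil = 6

floor = 6, ceil = 6


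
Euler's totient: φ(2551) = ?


2551 = 2551
Prime factors: 2551
φ(2551) = 2551 × (1-1/2551)
= 2551 × 2550/2551 = 2550

φ(2551) = 2550


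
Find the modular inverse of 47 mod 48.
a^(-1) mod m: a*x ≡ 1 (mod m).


Use the extended Euclidean algorithm on (48, 47); each row r = 48*s + 47*t:
r=48, s=1, t=0
r=47, s=0, t=1
q=1: r=1, s=1, t=-1   [48*(1) + 47*(-1) = 1]
q=47: r=0, s=-47, t=48   [48*(-47) + 47*(48) = 0]
GCD = 1 with t = -1, so 47*(-1) ≡ 1 (mod 48)
Inverse = -1 mod 48 = 47
Check: 47 * 47 = 2209 ≡ 1 (mod 48)

47^(-1) ≡ 47 (mod 48)


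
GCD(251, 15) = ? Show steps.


251 = 16 * 15 + 11
15 = 1 * 11 + 4
11 = 2 * 4 + 3
4 = 1 * 3 + 1
3 = 3 * 1 + 0
GCD = 1


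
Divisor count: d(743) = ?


743 = 743^1
d(743) = (1+1) = 2

2 divisors


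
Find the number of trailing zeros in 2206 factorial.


floor(2206/5) = 441
floor(2206/25) = 88
floor(2206/125) = 17
floor(2206/625) = 3
Total = 549

549 trailing zeros


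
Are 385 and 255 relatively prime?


Euclidean algorithm:
385 = 1 * 255 + 130
255 = 1 * 130 + 125
130 = 1 * 125 + 5
125 = 25 * 5 + 0
GCD(385, 255) = 5

No, not coprime (GCD = 5)


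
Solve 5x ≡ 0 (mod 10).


GCD(5, 10) = 5 divides 0
Divide: 1x ≡ 0 (mod 2)
x ≡ 0 (mod 2)


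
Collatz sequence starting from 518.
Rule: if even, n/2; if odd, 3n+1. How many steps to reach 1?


518 → 259 → 778 → 389 → 1168 → 584 → 292 → 146 → 73 → 220 → 110 → 55 → 166 → 83 → 250 → 125 → 376 → 188 → 94 → 47 → 142 → 71 → 214 → 107 → 322 → 161 → 484 → 242 → 121 → 364 → 182 → 91 → 274 → 137 → 412 → 206 → 103 → 310 → 155 → 466 → 233 → 700 → 350 → 175 → 526 → 263 → 790 → 395 → 1186 → 593 → 1780 → 890 → 445 → 1336 → 668 → 334 → 167 → 502 → 251 → 754 → 377 → 1132 → 566 → 283 → 850 → 425 → 1276 → 638 → 319 → 958 → 479 → 1438 → 719 → 2158 → 1079 → 3238 → 1619 → 4858 → 2429 → 7288 → 3644 → 1822 → 911 → 2734 → 1367 → 4102 → 2051 → 6154 → 3077 → 9232 → 4616 → 2308 → 1154 → 577 → 1732 → 866 → 433 → 1300 → 650 → 325 → 976 → 488 → 244 → 122 → 61 → 184 → 92 → 46 → 23 → 70 → 35 → 106 → 53 → 160 → 80 → 40 → 20 → 10 → 5 → 16 → 8 → 4 → 2 → 1
Total steps = 123

123 steps


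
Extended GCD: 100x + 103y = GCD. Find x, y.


Tabular extended Euclidean (each row: r = 100*s + 103*t):
r=100, s=1, t=0
r=103, s=0, t=1
q=0: r=100, s=1, t=0   [100*(1) + 103*(0) = 100]
q=1: r=3, s=-1, t=1   [100*(-1) + 103*(1) = 3]
q=33: r=1, s=34, t=-33   [100*(34) + 103*(-33) = 1]
q=3: r=0, s=-103, t=100   [100*(-103) + 103*(100) = 0]
GCD = 1; from the row with r=1: x=34, y=-33
Check: 100*(34) + 103*(-33) = 3400 - 3399 = 1

GCD = 1, x = 34, y = -33


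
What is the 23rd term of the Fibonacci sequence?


Sequence: 1, 1, 2, 3, 5, 8, 13, 21, 34, 55, 89, 144, 233, 377, 610, 987, 1597, 2584, 4181, 6765, 10946, 17711, 28657
F(23) = 28657


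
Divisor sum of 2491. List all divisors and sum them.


Divisors of 2491: 1, 47, 53, 2491
Sum = 1 + 47 + 53 + 2491 = 2592

σ(2491) = 2592


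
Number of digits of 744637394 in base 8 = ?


744637394 in base 8 = 5430441722
Number of digits = 10

10 digits (base 8)


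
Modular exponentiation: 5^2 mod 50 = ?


5^1 mod 50 = 5
5^2 mod 50 = 25


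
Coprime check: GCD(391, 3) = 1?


Euclidean algorithm:
391 = 130 * 3 + 1
3 = 3 * 1 + 0
GCD(391, 3) = 1

Yes, coprime (GCD = 1)


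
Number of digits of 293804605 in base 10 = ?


293804605 has 9 digits in base 10
floor(log10(293804605)) + 1 = floor(8.4681) + 1 = 9

9 digits (base 10)


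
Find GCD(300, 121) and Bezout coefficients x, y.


Tabular extended Euclidean (each row: r = 300*s + 121*t):
r=300, s=1, t=0
r=121, s=0, t=1
q=2: r=58, s=1, t=-2   [300*(1) + 121*(-2) = 58]
q=2: r=5, s=-2, t=5   [300*(-2) + 121*(5) = 5]
q=11: r=3, s=23, t=-57   [300*(23) + 121*(-57) = 3]
q=1: r=2, s=-25, t=62   [300*(-25) + 121*(62) = 2]
q=1: r=1, s=48, t=-119   [300*(48) + 121*(-119) = 1]
q=2: r=0, s=-121, t=300   [300*(-121) + 121*(300) = 0]
GCD = 1; from the row with r=1: x=48, y=-119
Check: 300*(48) + 121*(-119) = 14400 - 14399 = 1

GCD = 1, x = 48, y = -119


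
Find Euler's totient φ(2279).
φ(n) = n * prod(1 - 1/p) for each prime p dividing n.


2279 = 43 × 53
Prime factors: 43, 53
φ(2279) = 2279 × (1-1/43) × (1-1/53)
= 2279 × 42/43 × 52/53 = 2184

φ(2279) = 2184


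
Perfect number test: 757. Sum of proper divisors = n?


Proper divisors of 757: 1
Sum = 1 = 1

No, 757 is not perfect (1 ≠ 757)


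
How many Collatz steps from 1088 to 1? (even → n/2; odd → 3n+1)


1088 → 544 → 272 → 136 → 68 → 34 → 17 → 52 → 26 → 13 → 40 → 20 → 10 → 5 → 16 → 8 → 4 → 2 → 1
Total steps = 18

18 steps


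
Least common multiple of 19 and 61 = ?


GCD(19, 61) = 1
LCM = 19*61/1 = 1159/1 = 1159

LCM = 1159


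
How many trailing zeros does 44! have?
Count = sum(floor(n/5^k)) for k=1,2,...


floor(44/5) = 8
floor(44/25) = 1
Total = 9

9 trailing zeros


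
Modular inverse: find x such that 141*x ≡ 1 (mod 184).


Use the extended Euclidean algorithm on (184, 141); each row r = 184*s + 141*t:
r=184, s=1, t=0
r=141, s=0, t=1
q=1: r=43, s=1, t=-1   [184*(1) + 141*(-1) = 43]
q=3: r=12, s=-3, t=4   [184*(-3) + 141*(4) = 12]
q=3: r=7, s=10, t=-13   [184*(10) + 141*(-13) = 7]
q=1: r=5, s=-13, t=17   [184*(-13) + 141*(17) = 5]
q=1: r=2, s=23, t=-30   [184*(23) + 141*(-30) = 2]
q=2: r=1, s=-59, t=77   [184*(-59) + 141*(77) = 1]
q=2: r=0, s=141, t=-184   [184*(141) + 141*(-184) = 0]
GCD = 1 with t = 77, so 141*(77) ≡ 1 (mod 184)
Inverse = 77 mod 184 = 77
Check: 141 * 77 = 10857 ≡ 1 (mod 184)

141^(-1) ≡ 77 (mod 184)


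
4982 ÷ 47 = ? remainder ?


4982 = 47 * 106 + 0
Check: 4982 + 0 = 4982

q = 106, r = 0


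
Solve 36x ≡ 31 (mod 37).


GCD(36, 37) = 1, unique solution
a^(-1) mod 37 = 36
x = 36 * 31 mod 37 = 6

x ≡ 6 (mod 37)


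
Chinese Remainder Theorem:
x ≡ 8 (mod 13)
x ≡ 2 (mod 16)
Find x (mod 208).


M = 13*16 = 208
M1 = M/13 = 16, M2 = M/16 = 13
M1^(-1) mod 13 = 9, M2^(-1) mod 16 = 5
x = 8*16*9 + 2*13*5 = 1282
1282 mod 208 = 34
Check: 34 mod 13 = 8 ✓, 34 mod 16 = 2 ✓

x ≡ 34 (mod 208)


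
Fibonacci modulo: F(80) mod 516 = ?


F(k) mod 516 for k=1..80:
1, 1, 2, 3, 5, 8, 13, 21, 34, 55, 89, 144, 233, 377, 94, 471, 49, 4, 53, 57, 110, 167, 277, 444, 205, 133, 338, 471, 293, 248, 25, 273, 298, 55, 353, 408, 245, 137, 382, 3, 385, 388, 257, 129, 386, 515, 385, 384, 253, 121, 374, 495, 353, 332, 169, 501, 154, 139, 293, 432, 209, 125, 334, 459, 277, 220, 497, 201, 182, 383, 49, 432, 481, 397, 362, 243, 89, 332, 421, 237
F(80) mod 516 = 237


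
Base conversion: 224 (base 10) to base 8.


224 (base 10) = 224 (decimal)
224 (decimal) = 340 (base 8)


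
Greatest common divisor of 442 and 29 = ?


442 = 15 * 29 + 7
29 = 4 * 7 + 1
7 = 7 * 1 + 0
GCD = 1


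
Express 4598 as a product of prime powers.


4598 / 2 = 2299
2299 / 11 = 209
209 / 11 = 19
19 / 19 = 1
4598 = 2 × 11^2 × 19


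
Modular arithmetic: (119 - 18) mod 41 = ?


119 - 18 = 101
101 mod 41 = 19


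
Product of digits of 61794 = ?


6 × 1 × 7 × 9 × 4 = 1512


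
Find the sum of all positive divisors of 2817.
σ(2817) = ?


Divisors of 2817: 1, 3, 9, 313, 939, 2817
Sum = 1 + 3 + 9 + 313 + 939 + 2817 = 4082

σ(2817) = 4082


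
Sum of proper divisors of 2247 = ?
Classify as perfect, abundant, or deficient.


Proper divisors: 1, 3, 7, 21, 107, 321, 749
Sum = 1 + 3 + 7 + 21 + 107 + 321 + 749 = 1209
1209 < 2247 → deficient

s(2247) = 1209 (deficient)


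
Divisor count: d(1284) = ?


1284 = 2^2 × 3^1 × 107^1
d(1284) = (2+1) × (1+1) × (1+1) = 12

12 divisors


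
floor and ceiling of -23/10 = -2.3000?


-23/10 = -2.3000
floor = -3
ceil = -2

floor = -3, ceil = -2


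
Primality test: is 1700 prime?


1700 / 2 = 850 (exact division)
1700 is NOT prime.

No, 1700 is not prime


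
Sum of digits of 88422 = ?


8 + 8 + 4 + 2 + 2 = 24


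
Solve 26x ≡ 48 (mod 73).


GCD(26, 73) = 1, unique solution
a^(-1) mod 73 = 59
x = 59 * 48 mod 73 = 58

x ≡ 58 (mod 73)


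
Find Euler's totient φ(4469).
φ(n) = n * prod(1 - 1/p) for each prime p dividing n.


4469 = 41 × 109
Prime factors: 41, 109
φ(4469) = 4469 × (1-1/41) × (1-1/109)
= 4469 × 40/41 × 108/109 = 4320

φ(4469) = 4320


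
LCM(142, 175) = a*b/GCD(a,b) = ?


GCD(142, 175) = 1
LCM = 142*175/1 = 24850/1 = 24850

LCM = 24850


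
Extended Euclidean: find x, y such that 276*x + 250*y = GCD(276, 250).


Tabular extended Euclidean (each row: r = 276*s + 250*t):
r=276, s=1, t=0
r=250, s=0, t=1
q=1: r=26, s=1, t=-1   [276*(1) + 250*(-1) = 26]
q=9: r=16, s=-9, t=10   [276*(-9) + 250*(10) = 16]
q=1: r=10, s=10, t=-11   [276*(10) + 250*(-11) = 10]
q=1: r=6, s=-19, t=21   [276*(-19) + 250*(21) = 6]
q=1: r=4, s=29, t=-32   [276*(29) + 250*(-32) = 4]
q=1: r=2, s=-48, t=53   [276*(-48) + 250*(53) = 2]
q=2: r=0, s=125, t=-138   [276*(125) + 250*(-138) = 0]
GCD = 2; from the row with r=2: x=-48, y=53
Check: 276*(-48) + 250*(53) = -13248 + 13250 = 2

GCD = 2, x = -48, y = 53


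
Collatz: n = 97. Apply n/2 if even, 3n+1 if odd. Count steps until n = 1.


97 → 292 → 146 → 73 → 220 → 110 → 55 → 166 → 83 → 250 → 125 → 376 → 188 → 94 → 47 → 142 → 71 → 214 → 107 → 322 → 161 → 484 → 242 → 121 → 364 → 182 → 91 → 274 → 137 → 412 → 206 → 103 → 310 → 155 → 466 → 233 → 700 → 350 → 175 → 526 → 263 → 790 → 395 → 1186 → 593 → 1780 → 890 → 445 → 1336 → 668 → 334 → 167 → 502 → 251 → 754 → 377 → 1132 → 566 → 283 → 850 → 425 → 1276 → 638 → 319 → 958 → 479 → 1438 → 719 → 2158 → 1079 → 3238 → 1619 → 4858 → 2429 → 7288 → 3644 → 1822 → 911 → 2734 → 1367 → 4102 → 2051 → 6154 → 3077 → 9232 → 4616 → 2308 → 1154 → 577 → 1732 → 866 → 433 → 1300 → 650 → 325 → 976 → 488 → 244 → 122 → 61 → 184 → 92 → 46 → 23 → 70 → 35 → 106 → 53 → 160 → 80 → 40 → 20 → 10 → 5 → 16 → 8 → 4 → 2 → 1
Total steps = 118

118 steps


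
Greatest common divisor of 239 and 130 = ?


239 = 1 * 130 + 109
130 = 1 * 109 + 21
109 = 5 * 21 + 4
21 = 5 * 4 + 1
4 = 4 * 1 + 0
GCD = 1


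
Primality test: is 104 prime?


104 / 2 = 52 (exact division)
104 is NOT prime.

No, 104 is not prime


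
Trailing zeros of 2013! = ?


floor(2013/5) = 402
floor(2013/25) = 80
floor(2013/125) = 16
floor(2013/625) = 3
Total = 501

501 trailing zeros


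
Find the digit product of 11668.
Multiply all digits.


1 × 1 × 6 × 6 × 8 = 288


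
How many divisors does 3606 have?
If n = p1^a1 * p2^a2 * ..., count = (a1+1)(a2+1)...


3606 = 2^1 × 3^1 × 601^1
d(3606) = (1+1) × (1+1) × (1+1) = 8

8 divisors


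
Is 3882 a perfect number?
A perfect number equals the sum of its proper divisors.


Proper divisors of 3882: 1, 2, 3, 6, 647, 1294, 1941
Sum = 1 + 2 + 3 + 6 + 647 + 1294 + 1941 = 3894

No, 3882 is not perfect (3894 ≠ 3882)


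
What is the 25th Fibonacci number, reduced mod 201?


F(k) mod 201 for k=1..25:
1, 1, 2, 3, 5, 8, 13, 21, 34, 55, 89, 144, 32, 176, 7, 183, 190, 172, 161, 132, 92, 23, 115, 138, 52
F(25) mod 201 = 52


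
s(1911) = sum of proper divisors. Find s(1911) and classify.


Proper divisors: 1, 3, 7, 13, 21, 39, 49, 91, 147, 273, 637
Sum = 1 + 3 + 7 + 13 + 21 + 39 + 49 + 91 + 147 + 273 + 637 = 1281
1281 < 1911 → deficient

s(1911) = 1281 (deficient)


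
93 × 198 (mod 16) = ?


93 × 198 = 18414
18414 mod 16 = 14


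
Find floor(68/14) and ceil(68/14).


68/14 = 4.8571
floor = 4
ceil = 5

floor = 4, ceil = 5


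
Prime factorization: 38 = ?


38 / 2 = 19
19 / 19 = 1
38 = 2 × 19


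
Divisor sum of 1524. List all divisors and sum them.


Divisors of 1524: 1, 2, 3, 4, 6, 12, 127, 254, 381, 508, 762, 1524
Sum = 1 + 2 + 3 + 4 + 6 + 12 + 127 + 254 + 381 + 508 + 762 + 1524 = 3584

σ(1524) = 3584


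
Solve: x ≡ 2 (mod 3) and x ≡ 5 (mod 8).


M = 3*8 = 24
M1 = M/3 = 8, M2 = M/8 = 3
M1^(-1) mod 3 = 2, M2^(-1) mod 8 = 3
x = 2*8*2 + 5*3*3 = 77
77 mod 24 = 5
Check: 5 mod 3 = 2 ✓, 5 mod 8 = 5 ✓

x ≡ 5 (mod 24)


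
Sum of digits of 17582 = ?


1 + 7 + 5 + 8 + 2 = 23


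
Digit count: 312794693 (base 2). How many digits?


312794693 in base 2 = 10010101001001101111001000101
Number of digits = 29

29 digits (base 2)


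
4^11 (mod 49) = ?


4^1 mod 49 = 4
4^2 mod 49 = 16
4^3 mod 49 = 15
4^4 mod 49 = 11
4^5 mod 49 = 44
4^6 mod 49 = 29
4^7 mod 49 = 18
4^8 mod 49 = 23
4^9 mod 49 = 43
4^10 mod 49 = 25
4^11 mod 49 = 2


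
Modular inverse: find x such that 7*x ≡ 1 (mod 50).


Use the extended Euclidean algorithm on (50, 7); each row r = 50*s + 7*t:
r=50, s=1, t=0
r=7, s=0, t=1
q=7: r=1, s=1, t=-7   [50*(1) + 7*(-7) = 1]
q=7: r=0, s=-7, t=50   [50*(-7) + 7*(50) = 0]
GCD = 1 with t = -7, so 7*(-7) ≡ 1 (mod 50)
Inverse = -7 mod 50 = 43
Check: 7 * 43 = 301 ≡ 1 (mod 50)

7^(-1) ≡ 43 (mod 50)


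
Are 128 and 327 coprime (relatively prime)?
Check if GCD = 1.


Euclidean algorithm:
327 = 2 * 128 + 71
128 = 1 * 71 + 57
71 = 1 * 57 + 14
57 = 4 * 14 + 1
14 = 14 * 1 + 0
GCD(128, 327) = 1

Yes, coprime (GCD = 1)


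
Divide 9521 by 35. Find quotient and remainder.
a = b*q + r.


9521 = 35 * 272 + 1
Check: 9520 + 1 = 9521

q = 272, r = 1


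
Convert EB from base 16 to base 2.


EB (base 16) = 235 (decimal)
235 (decimal) = 11101011 (base 2)


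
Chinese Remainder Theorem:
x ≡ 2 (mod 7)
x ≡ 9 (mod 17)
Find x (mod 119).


M = 7*17 = 119
M1 = M/7 = 17, M2 = M/17 = 7
M1^(-1) mod 7 = 5, M2^(-1) mod 17 = 5
x = 2*17*5 + 9*7*5 = 485
485 mod 119 = 9
Check: 9 mod 7 = 2 ✓, 9 mod 17 = 9 ✓

x ≡ 9 (mod 119)


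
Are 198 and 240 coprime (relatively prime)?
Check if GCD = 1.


Euclidean algorithm:
240 = 1 * 198 + 42
198 = 4 * 42 + 30
42 = 1 * 30 + 12
30 = 2 * 12 + 6
12 = 2 * 6 + 0
GCD(198, 240) = 6

No, not coprime (GCD = 6)


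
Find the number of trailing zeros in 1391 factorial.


floor(1391/5) = 278
floor(1391/25) = 55
floor(1391/125) = 11
floor(1391/625) = 2
Total = 346

346 trailing zeros


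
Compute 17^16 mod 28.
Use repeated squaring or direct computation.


17^1 mod 28 = 17
17^2 mod 28 = 9
17^3 mod 28 = 13
17^4 mod 28 = 25
17^5 mod 28 = 5
17^6 mod 28 = 1
17^7 mod 28 = 17
17^8 mod 28 = 9
17^9 mod 28 = 13
17^10 mod 28 = 25
17^11 mod 28 = 5
17^12 mod 28 = 1
17^13 mod 28 = 17
17^14 mod 28 = 9
17^15 mod 28 = 13
17^16 mod 28 = 25


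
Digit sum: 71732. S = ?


7 + 1 + 7 + 3 + 2 = 20


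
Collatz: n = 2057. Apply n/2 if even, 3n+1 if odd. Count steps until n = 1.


2057 → 6172 → 3086 → 1543 → 4630 → 2315 → 6946 → 3473 → 10420 → 5210 → 2605 → 7816 → 3908 → 1954 → 977 → 2932 → 1466 → 733 → 2200 → 1100 → 550 → 275 → 826 → 413 → 1240 → 620 → 310 → 155 → 466 → 233 → 700 → 350 → 175 → 526 → 263 → 790 → 395 → 1186 → 593 → 1780 → 890 → 445 → 1336 → 668 → 334 → 167 → 502 → 251 → 754 → 377 → 1132 → 566 → 283 → 850 → 425 → 1276 → 638 → 319 → 958 → 479 → 1438 → 719 → 2158 → 1079 → 3238 → 1619 → 4858 → 2429 → 7288 → 3644 → 1822 → 911 → 2734 → 1367 → 4102 → 2051 → 6154 → 3077 → 9232 → 4616 → 2308 → 1154 → 577 → 1732 → 866 → 433 → 1300 → 650 → 325 → 976 → 488 → 244 → 122 → 61 → 184 → 92 → 46 → 23 → 70 → 35 → 106 → 53 → 160 → 80 → 40 → 20 → 10 → 5 → 16 → 8 → 4 → 2 → 1
Total steps = 112

112 steps


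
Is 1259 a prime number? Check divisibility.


Check divisors up to sqrt(1259) = 35.4824
No divisors found.
1259 is prime.

Yes, 1259 is prime


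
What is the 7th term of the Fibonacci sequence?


Sequence: 1, 1, 2, 3, 5, 8, 13
F(7) = 13


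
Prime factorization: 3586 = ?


3586 / 2 = 1793
1793 / 11 = 163
163 / 163 = 1
3586 = 2 × 11 × 163


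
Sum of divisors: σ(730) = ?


Divisors of 730: 1, 2, 5, 10, 73, 146, 365, 730
Sum = 1 + 2 + 5 + 10 + 73 + 146 + 365 + 730 = 1332

σ(730) = 1332


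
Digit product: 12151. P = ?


1 × 2 × 1 × 5 × 1 = 10


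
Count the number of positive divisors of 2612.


2612 = 2^2 × 653^1
d(2612) = (2+1) × (1+1) = 6

6 divisors


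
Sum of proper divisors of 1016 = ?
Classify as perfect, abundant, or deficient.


Proper divisors: 1, 2, 4, 8, 127, 254, 508
Sum = 1 + 2 + 4 + 8 + 127 + 254 + 508 = 904
904 < 1016 → deficient

s(1016) = 904 (deficient)


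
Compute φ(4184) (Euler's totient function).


4184 = 2^3 × 523
Prime factors: 2, 523
φ(4184) = 4184 × (1-1/2) × (1-1/523)
= 4184 × 1/2 × 522/523 = 2088

φ(4184) = 2088


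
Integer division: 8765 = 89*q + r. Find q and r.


8765 = 89 * 98 + 43
Check: 8722 + 43 = 8765

q = 98, r = 43


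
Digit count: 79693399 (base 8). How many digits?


79693399 in base 8 = 460003127
Number of digits = 9

9 digits (base 8)


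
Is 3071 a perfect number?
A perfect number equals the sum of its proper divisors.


Proper divisors of 3071: 1, 37, 83
Sum = 1 + 37 + 83 = 121

No, 3071 is not perfect (121 ≠ 3071)


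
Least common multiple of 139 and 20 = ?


GCD(139, 20) = 1
LCM = 139*20/1 = 2780/1 = 2780

LCM = 2780


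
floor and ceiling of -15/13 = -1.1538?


-15/13 = -1.1538
floor = -2
ceil = -1

floor = -2, ceil = -1


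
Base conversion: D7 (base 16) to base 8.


D7 (base 16) = 215 (decimal)
215 (decimal) = 327 (base 8)


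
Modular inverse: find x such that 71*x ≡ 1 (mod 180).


Use the extended Euclidean algorithm on (180, 71); each row r = 180*s + 71*t:
r=180, s=1, t=0
r=71, s=0, t=1
q=2: r=38, s=1, t=-2   [180*(1) + 71*(-2) = 38]
q=1: r=33, s=-1, t=3   [180*(-1) + 71*(3) = 33]
q=1: r=5, s=2, t=-5   [180*(2) + 71*(-5) = 5]
q=6: r=3, s=-13, t=33   [180*(-13) + 71*(33) = 3]
q=1: r=2, s=15, t=-38   [180*(15) + 71*(-38) = 2]
q=1: r=1, s=-28, t=71   [180*(-28) + 71*(71) = 1]
q=2: r=0, s=71, t=-180   [180*(71) + 71*(-180) = 0]
GCD = 1 with t = 71, so 71*(71) ≡ 1 (mod 180)
Inverse = 71 mod 180 = 71
Check: 71 * 71 = 5041 ≡ 1 (mod 180)

71^(-1) ≡ 71 (mod 180)


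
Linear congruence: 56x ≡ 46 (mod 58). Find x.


GCD(56, 58) = 2 divides 46
Divide: 28x ≡ 23 (mod 29)
x ≡ 6 (mod 29)


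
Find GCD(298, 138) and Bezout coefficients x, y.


Tabular extended Euclidean (each row: r = 298*s + 138*t):
r=298, s=1, t=0
r=138, s=0, t=1
q=2: r=22, s=1, t=-2   [298*(1) + 138*(-2) = 22]
q=6: r=6, s=-6, t=13   [298*(-6) + 138*(13) = 6]
q=3: r=4, s=19, t=-41   [298*(19) + 138*(-41) = 4]
q=1: r=2, s=-25, t=54   [298*(-25) + 138*(54) = 2]
q=2: r=0, s=69, t=-149   [298*(69) + 138*(-149) = 0]
GCD = 2; from the row with r=2: x=-25, y=54
Check: 298*(-25) + 138*(54) = -7450 + 7452 = 2

GCD = 2, x = -25, y = 54


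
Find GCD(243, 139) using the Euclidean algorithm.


243 = 1 * 139 + 104
139 = 1 * 104 + 35
104 = 2 * 35 + 34
35 = 1 * 34 + 1
34 = 34 * 1 + 0
GCD = 1


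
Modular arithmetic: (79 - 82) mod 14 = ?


79 - 82 = -3
-3 mod 14 = 11


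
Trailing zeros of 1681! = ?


floor(1681/5) = 336
floor(1681/25) = 67
floor(1681/125) = 13
floor(1681/625) = 2
Total = 418

418 trailing zeros


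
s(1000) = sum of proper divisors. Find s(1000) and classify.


Proper divisors: 1, 2, 4, 5, 8, 10, 20, 25, 40, 50, 100, 125, 200, 250, 500
Sum = 1 + 2 + 4 + 5 + 8 + 10 + 20 + 25 + 40 + 50 + 100 + 125 + 200 + 250 + 500 = 1340
1340 > 1000 → abundant

s(1000) = 1340 (abundant)


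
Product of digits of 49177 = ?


4 × 9 × 1 × 7 × 7 = 1764


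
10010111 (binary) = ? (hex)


10010111 (base 2) = 151 (decimal)
151 (decimal) = 97 (base 16)


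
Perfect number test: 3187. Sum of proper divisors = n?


Proper divisors of 3187: 1
Sum = 1 = 1

No, 3187 is not perfect (1 ≠ 3187)


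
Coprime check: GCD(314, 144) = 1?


Euclidean algorithm:
314 = 2 * 144 + 26
144 = 5 * 26 + 14
26 = 1 * 14 + 12
14 = 1 * 12 + 2
12 = 6 * 2 + 0
GCD(314, 144) = 2

No, not coprime (GCD = 2)


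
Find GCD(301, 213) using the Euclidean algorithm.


301 = 1 * 213 + 88
213 = 2 * 88 + 37
88 = 2 * 37 + 14
37 = 2 * 14 + 9
14 = 1 * 9 + 5
9 = 1 * 5 + 4
5 = 1 * 4 + 1
4 = 4 * 1 + 0
GCD = 1


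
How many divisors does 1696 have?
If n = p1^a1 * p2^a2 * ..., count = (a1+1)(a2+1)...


1696 = 2^5 × 53^1
d(1696) = (5+1) × (1+1) = 12

12 divisors


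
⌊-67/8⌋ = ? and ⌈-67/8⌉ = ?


-67/8 = -8.3750
floor = -9
ceil = -8

floor = -9, ceil = -8


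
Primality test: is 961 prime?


961 / 31 = 31 (exact division)
961 is NOT prime.

No, 961 is not prime


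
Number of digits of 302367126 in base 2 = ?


302367126 in base 2 = 10010000001011100000110010110
Number of digits = 29

29 digits (base 2)


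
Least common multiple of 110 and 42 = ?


GCD(110, 42) = 2
LCM = 110*42/2 = 4620/2 = 2310

LCM = 2310


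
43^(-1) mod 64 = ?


Use the extended Euclidean algorithm on (64, 43); each row r = 64*s + 43*t:
r=64, s=1, t=0
r=43, s=0, t=1
q=1: r=21, s=1, t=-1   [64*(1) + 43*(-1) = 21]
q=2: r=1, s=-2, t=3   [64*(-2) + 43*(3) = 1]
q=21: r=0, s=43, t=-64   [64*(43) + 43*(-64) = 0]
GCD = 1 with t = 3, so 43*(3) ≡ 1 (mod 64)
Inverse = 3 mod 64 = 3
Check: 43 * 3 = 129 ≡ 1 (mod 64)

43^(-1) ≡ 3 (mod 64)


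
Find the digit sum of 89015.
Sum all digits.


8 + 9 + 0 + 1 + 5 = 23


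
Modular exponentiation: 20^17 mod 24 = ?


20^1 mod 24 = 20
20^2 mod 24 = 16
20^3 mod 24 = 8
20^4 mod 24 = 16
20^5 mod 24 = 8
20^6 mod 24 = 16
20^7 mod 24 = 8
20^8 mod 24 = 16
20^9 mod 24 = 8
20^10 mod 24 = 16
20^11 mod 24 = 8
20^12 mod 24 = 16
20^13 mod 24 = 8
20^14 mod 24 = 16
20^15 mod 24 = 8
20^16 mod 24 = 16
20^17 mod 24 = 8


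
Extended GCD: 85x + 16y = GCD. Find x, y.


Tabular extended Euclidean (each row: r = 85*s + 16*t):
r=85, s=1, t=0
r=16, s=0, t=1
q=5: r=5, s=1, t=-5   [85*(1) + 16*(-5) = 5]
q=3: r=1, s=-3, t=16   [85*(-3) + 16*(16) = 1]
q=5: r=0, s=16, t=-85   [85*(16) + 16*(-85) = 0]
GCD = 1; from the row with r=1: x=-3, y=16
Check: 85*(-3) + 16*(16) = -255 + 256 = 1

GCD = 1, x = -3, y = 16


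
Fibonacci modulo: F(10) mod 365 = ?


F(k) mod 365 for k=1..10:
1, 1, 2, 3, 5, 8, 13, 21, 34, 55
F(10) mod 365 = 55


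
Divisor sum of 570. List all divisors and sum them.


Divisors of 570: 1, 2, 3, 5, 6, 10, 15, 19, 30, 38, 57, 95, 114, 190, 285, 570
Sum = 1 + 2 + 3 + 5 + 6 + 10 + 15 + 19 + 30 + 38 + 57 + 95 + 114 + 190 + 285 + 570 = 1440

σ(570) = 1440


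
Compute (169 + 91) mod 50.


169 + 91 = 260
260 mod 50 = 10


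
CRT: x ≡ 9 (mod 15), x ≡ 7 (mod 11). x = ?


M = 15*11 = 165
M1 = M/15 = 11, M2 = M/11 = 15
M1^(-1) mod 15 = 11, M2^(-1) mod 11 = 3
x = 9*11*11 + 7*15*3 = 1404
1404 mod 165 = 84
Check: 84 mod 15 = 9 ✓, 84 mod 11 = 7 ✓

x ≡ 84 (mod 165)


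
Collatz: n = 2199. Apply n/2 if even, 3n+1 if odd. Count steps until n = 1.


2199 → 6598 → 3299 → 9898 → 4949 → 14848 → 7424 → 3712 → 1856 → 928 → 464 → 232 → 116 → 58 → 29 → 88 → 44 → 22 → 11 → 34 → 17 → 52 → 26 → 13 → 40 → 20 → 10 → 5 → 16 → 8 → 4 → 2 → 1
Total steps = 32

32 steps


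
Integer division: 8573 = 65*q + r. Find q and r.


8573 = 65 * 131 + 58
Check: 8515 + 58 = 8573

q = 131, r = 58


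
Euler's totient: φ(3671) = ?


3671 = 3671
Prime factors: 3671
φ(3671) = 3671 × (1-1/3671)
= 3671 × 3670/3671 = 3670

φ(3671) = 3670


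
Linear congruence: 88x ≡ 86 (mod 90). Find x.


GCD(88, 90) = 2 divides 86
Divide: 44x ≡ 43 (mod 45)
x ≡ 2 (mod 45)


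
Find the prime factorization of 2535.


2535 / 3 = 845
845 / 5 = 169
169 / 13 = 13
13 / 13 = 1
2535 = 3 × 5 × 13^2


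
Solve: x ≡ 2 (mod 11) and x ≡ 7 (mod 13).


M = 11*13 = 143
M1 = M/11 = 13, M2 = M/13 = 11
M1^(-1) mod 11 = 6, M2^(-1) mod 13 = 6
x = 2*13*6 + 7*11*6 = 618
618 mod 143 = 46
Check: 46 mod 11 = 2 ✓, 46 mod 13 = 7 ✓

x ≡ 46 (mod 143)


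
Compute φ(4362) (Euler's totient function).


4362 = 2 × 3 × 727
Prime factors: 2, 3, 727
φ(4362) = 4362 × (1-1/2) × (1-1/3) × (1-1/727)
= 4362 × 1/2 × 2/3 × 726/727 = 1452

φ(4362) = 1452


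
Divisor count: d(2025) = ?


2025 = 3^4 × 5^2
d(2025) = (4+1) × (2+1) = 15

15 divisors


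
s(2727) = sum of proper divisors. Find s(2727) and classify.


Proper divisors: 1, 3, 9, 27, 101, 303, 909
Sum = 1 + 3 + 9 + 27 + 101 + 303 + 909 = 1353
1353 < 2727 → deficient

s(2727) = 1353 (deficient)


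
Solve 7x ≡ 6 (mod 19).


GCD(7, 19) = 1, unique solution
a^(-1) mod 19 = 11
x = 11 * 6 mod 19 = 9

x ≡ 9 (mod 19)


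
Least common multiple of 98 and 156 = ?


GCD(98, 156) = 2
LCM = 98*156/2 = 15288/2 = 7644

LCM = 7644


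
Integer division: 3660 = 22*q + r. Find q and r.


3660 = 22 * 166 + 8
Check: 3652 + 8 = 3660

q = 166, r = 8


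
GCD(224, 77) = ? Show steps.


224 = 2 * 77 + 70
77 = 1 * 70 + 7
70 = 10 * 7 + 0
GCD = 7


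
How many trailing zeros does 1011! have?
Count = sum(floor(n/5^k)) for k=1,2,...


floor(1011/5) = 202
floor(1011/25) = 40
floor(1011/125) = 8
floor(1011/625) = 1
Total = 251

251 trailing zeros


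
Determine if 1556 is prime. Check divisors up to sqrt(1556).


1556 / 2 = 778 (exact division)
1556 is NOT prime.

No, 1556 is not prime


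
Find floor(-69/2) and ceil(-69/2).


-69/2 = -34.5000
floor = -35
ceil = -34

floor = -35, ceil = -34


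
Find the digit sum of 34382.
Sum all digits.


3 + 4 + 3 + 8 + 2 = 20


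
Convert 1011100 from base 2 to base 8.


1011100 (base 2) = 92 (decimal)
92 (decimal) = 134 (base 8)


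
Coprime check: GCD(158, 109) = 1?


Euclidean algorithm:
158 = 1 * 109 + 49
109 = 2 * 49 + 11
49 = 4 * 11 + 5
11 = 2 * 5 + 1
5 = 5 * 1 + 0
GCD(158, 109) = 1

Yes, coprime (GCD = 1)


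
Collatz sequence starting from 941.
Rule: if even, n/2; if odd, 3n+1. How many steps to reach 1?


941 → 2824 → 1412 → 706 → 353 → 1060 → 530 → 265 → 796 → 398 → 199 → 598 → 299 → 898 → 449 → 1348 → 674 → 337 → 1012 → 506 → 253 → 760 → 380 → 190 → 95 → 286 → 143 → 430 → 215 → 646 → 323 → 970 → 485 → 1456 → 728 → 364 → 182 → 91 → 274 → 137 → 412 → 206 → 103 → 310 → 155 → 466 → 233 → 700 → 350 → 175 → 526 → 263 → 790 → 395 → 1186 → 593 → 1780 → 890 → 445 → 1336 → 668 → 334 → 167 → 502 → 251 → 754 → 377 → 1132 → 566 → 283 → 850 → 425 → 1276 → 638 → 319 → 958 → 479 → 1438 → 719 → 2158 → 1079 → 3238 → 1619 → 4858 → 2429 → 7288 → 3644 → 1822 → 911 → 2734 → 1367 → 4102 → 2051 → 6154 → 3077 → 9232 → 4616 → 2308 → 1154 → 577 → 1732 → 866 → 433 → 1300 → 650 → 325 → 976 → 488 → 244 → 122 → 61 → 184 → 92 → 46 → 23 → 70 → 35 → 106 → 53 → 160 → 80 → 40 → 20 → 10 → 5 → 16 → 8 → 4 → 2 → 1
Total steps = 129

129 steps


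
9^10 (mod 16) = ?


9^1 mod 16 = 9
9^2 mod 16 = 1
9^3 mod 16 = 9
9^4 mod 16 = 1
9^5 mod 16 = 9
9^6 mod 16 = 1
9^7 mod 16 = 9
9^8 mod 16 = 1
9^9 mod 16 = 9
9^10 mod 16 = 1


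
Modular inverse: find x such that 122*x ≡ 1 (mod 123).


Use the extended Euclidean algorithm on (123, 122); each row r = 123*s + 122*t:
r=123, s=1, t=0
r=122, s=0, t=1
q=1: r=1, s=1, t=-1   [123*(1) + 122*(-1) = 1]
q=122: r=0, s=-122, t=123   [123*(-122) + 122*(123) = 0]
GCD = 1 with t = -1, so 122*(-1) ≡ 1 (mod 123)
Inverse = -1 mod 123 = 122
Check: 122 * 122 = 14884 ≡ 1 (mod 123)

122^(-1) ≡ 122 (mod 123)


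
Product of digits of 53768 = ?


5 × 3 × 7 × 6 × 8 = 5040


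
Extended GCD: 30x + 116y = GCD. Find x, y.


Tabular extended Euclidean (each row: r = 30*s + 116*t):
r=30, s=1, t=0
r=116, s=0, t=1
q=0: r=30, s=1, t=0   [30*(1) + 116*(0) = 30]
q=3: r=26, s=-3, t=1   [30*(-3) + 116*(1) = 26]
q=1: r=4, s=4, t=-1   [30*(4) + 116*(-1) = 4]
q=6: r=2, s=-27, t=7   [30*(-27) + 116*(7) = 2]
q=2: r=0, s=58, t=-15   [30*(58) + 116*(-15) = 0]
GCD = 2; from the row with r=2: x=-27, y=7
Check: 30*(-27) + 116*(7) = -810 + 812 = 2

GCD = 2, x = -27, y = 7


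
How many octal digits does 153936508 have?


153936508 in base 8 = 1113161174
Number of digits = 10

10 digits (base 8)


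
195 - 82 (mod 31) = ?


195 - 82 = 113
113 mod 31 = 20


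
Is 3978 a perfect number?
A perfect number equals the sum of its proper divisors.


Proper divisors of 3978: 1, 2, 3, 6, 9, 13, 17, 18, 26, 34, 39, 51, 78, 102, 117, 153, 221, 234, 306, 442, 663, 1326, 1989
Sum = 1 + 2 + 3 + 6 + 9 + 13 + 17 + 18 + 26 + 34 + 39 + 51 + 78 + 102 + 117 + 153 + 221 + 234 + 306 + 442 + 663 + 1326 + 1989 = 5850

No, 3978 is not perfect (5850 ≠ 3978)


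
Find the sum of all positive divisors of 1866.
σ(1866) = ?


Divisors of 1866: 1, 2, 3, 6, 311, 622, 933, 1866
Sum = 1 + 2 + 3 + 6 + 311 + 622 + 933 + 1866 = 3744

σ(1866) = 3744


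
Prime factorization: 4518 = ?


4518 / 2 = 2259
2259 / 3 = 753
753 / 3 = 251
251 / 251 = 1
4518 = 2 × 3^2 × 251


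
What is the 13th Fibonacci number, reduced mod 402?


F(k) mod 402 for k=1..13:
1, 1, 2, 3, 5, 8, 13, 21, 34, 55, 89, 144, 233
F(13) mod 402 = 233


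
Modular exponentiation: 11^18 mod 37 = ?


11^1 mod 37 = 11
11^2 mod 37 = 10
11^3 mod 37 = 36
11^4 mod 37 = 26
11^5 mod 37 = 27
11^6 mod 37 = 1
11^7 mod 37 = 11
11^8 mod 37 = 10
11^9 mod 37 = 36
11^10 mod 37 = 26
11^11 mod 37 = 27
11^12 mod 37 = 1
11^13 mod 37 = 11
11^14 mod 37 = 10
11^15 mod 37 = 36
11^16 mod 37 = 26
11^17 mod 37 = 27
11^18 mod 37 = 1


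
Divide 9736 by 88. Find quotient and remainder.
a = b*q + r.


9736 = 88 * 110 + 56
Check: 9680 + 56 = 9736

q = 110, r = 56


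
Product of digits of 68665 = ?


6 × 8 × 6 × 6 × 5 = 8640


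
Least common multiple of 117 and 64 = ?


GCD(117, 64) = 1
LCM = 117*64/1 = 7488/1 = 7488

LCM = 7488


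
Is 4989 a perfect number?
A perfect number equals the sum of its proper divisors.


Proper divisors of 4989: 1, 3, 1663
Sum = 1 + 3 + 1663 = 1667

No, 4989 is not perfect (1667 ≠ 4989)


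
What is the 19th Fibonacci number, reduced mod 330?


F(k) mod 330 for k=1..19:
1, 1, 2, 3, 5, 8, 13, 21, 34, 55, 89, 144, 233, 47, 280, 327, 277, 274, 221
F(19) mod 330 = 221
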